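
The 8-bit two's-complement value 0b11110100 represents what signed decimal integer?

-12

pattern = 11110100 (MSB is 1 ⇒ negative)
Invert: 00001011, add 1 → 00001100 = 12, so the value is -12.
(Equivalently: 244 - 2^8 = 244 - 256 = -12.)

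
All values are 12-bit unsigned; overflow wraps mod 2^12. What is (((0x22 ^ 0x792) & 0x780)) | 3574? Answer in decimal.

0x22 = 000000100010
0x792 = 011110010010
→ ^ → 011110110000 = 1968
0x780 = 011110000000
→ & → 011110000000 = 1920
3574 = 110111110110
→ | → 111111110110 = 4086

4086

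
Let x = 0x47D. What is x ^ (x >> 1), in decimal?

x = 10001111101 = 1149
x>>1 = 01000111110
XOR  = 11001000011 = 1603
(x ^ (x >> 1) gives the standard binary-reflected Gray code of x.)

1603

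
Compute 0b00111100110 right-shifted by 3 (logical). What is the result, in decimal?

x = 111100110
shift right by 3 → 000111100 = 60
(equivalently, floor(486 / 8))

60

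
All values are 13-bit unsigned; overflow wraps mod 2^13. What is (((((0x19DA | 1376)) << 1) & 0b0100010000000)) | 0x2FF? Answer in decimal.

2815

0x19DA = 1100111011010
1376 = 0010101100000
→ | → 1110111111010 = 7674
→ << 1 (mod 2^13) → 1101111110100 = 7156
0b0100010000000 = 0100010000000
→ & → 0100010000000 = 2176
0x2FF = 0001011111111
→ | → 0101011111111 = 2815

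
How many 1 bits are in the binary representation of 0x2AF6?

0x2AF6 = 10101011110110
Count the 1s: 1 + 1 + 1 + 1 + 1 + 1 + 1 + 1 + 1 = 9

9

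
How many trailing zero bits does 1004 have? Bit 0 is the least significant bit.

1004 = 1111101100
Trailing zeros: 2, so the lowest set bit is bit 2 (value 4).

2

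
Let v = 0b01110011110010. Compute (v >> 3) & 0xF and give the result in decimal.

14

v = 01110011110010
Shift right by 3: 01110011110
Mask low 4 bits: 1110 = 14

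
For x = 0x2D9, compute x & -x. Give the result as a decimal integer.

1

x = 1011011001 = 729
-x (two's complement) = …0100100111
AND   = 0000000001 = 1
(x & -x isolates the lowest set bit of x.)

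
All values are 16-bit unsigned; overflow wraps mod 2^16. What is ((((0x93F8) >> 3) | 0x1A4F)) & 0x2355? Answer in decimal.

0x93F8 = 1001001111111000
→ >> 3 → 0001001001111111 = 4735
0x1A4F = 0001101001001111
→ | → 0001101001111111 = 6783
0x2355 = 0010001101010101
→ & → 0000001001010101 = 597

597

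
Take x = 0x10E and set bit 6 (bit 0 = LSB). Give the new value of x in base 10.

334

x = 100001110
bit 6 is currently 0; set it via x | (1 << 6) = x | 64
→ 101001110 = 334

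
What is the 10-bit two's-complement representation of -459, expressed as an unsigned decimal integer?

459 in 10 bits: 0111001011
Invert: 1000110100
Add 1:  1000110101 = 565
(Check: 2^10 - 459 = 1024 - 459 = 565.)

565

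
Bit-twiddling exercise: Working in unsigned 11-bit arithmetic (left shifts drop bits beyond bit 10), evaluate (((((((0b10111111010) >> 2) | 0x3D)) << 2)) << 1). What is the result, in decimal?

1016

0b10111111010 = 10111111010
→ >> 2 → 00101111110 = 382
0x3D = 00000111101
→ | → 00101111111 = 383
→ << 2 (mod 2^11) → 10111111100 = 1532
→ << 1 (mod 2^11) → 01111111000 = 1016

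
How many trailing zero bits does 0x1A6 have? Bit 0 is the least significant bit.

0x1A6 = 110100110
Trailing zeros: 1, so the lowest set bit is bit 1 (value 2).

1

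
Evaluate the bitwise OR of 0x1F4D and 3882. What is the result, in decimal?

0x1F4D = 1111101001101
3882 = 0111100101010
 OR → 1111101101111 = 8047

8047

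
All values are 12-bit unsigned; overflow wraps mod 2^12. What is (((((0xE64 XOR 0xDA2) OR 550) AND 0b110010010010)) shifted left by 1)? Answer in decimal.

260

0xE64 = 111001100100
0xDA2 = 110110100010
→ XOR → 001111000110 = 966
550 = 001000100110
→ OR → 001111100110 = 998
0b110010010010 = 110010010010
→ AND → 000010000010 = 130
→ shifted left by 1 (mod 2^12) → 000100000100 = 260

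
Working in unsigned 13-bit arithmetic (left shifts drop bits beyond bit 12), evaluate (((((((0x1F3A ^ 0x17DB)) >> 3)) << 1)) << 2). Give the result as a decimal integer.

2272

0x1F3A = 1111100111010
0x17DB = 1011111011011
→ ^ → 0100011100001 = 2273
→ >> 3 → 0000100011100 = 284
→ << 1 (mod 2^13) → 0001000111000 = 568
→ << 2 (mod 2^13) → 0100011100000 = 2272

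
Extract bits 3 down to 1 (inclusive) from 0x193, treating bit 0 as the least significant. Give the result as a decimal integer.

v = 00110010011
Shift right by 1: 0011001001
Mask low 3 bits: 001 = 1

1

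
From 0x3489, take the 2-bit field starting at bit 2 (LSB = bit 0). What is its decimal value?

2

v = 11010010001001
Shift right by 2: 110100100010
Mask low 2 bits: 10 = 2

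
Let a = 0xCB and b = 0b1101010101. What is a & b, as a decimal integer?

65

0xCB = 0011001011
b = 1101010101
AND → 0001000001 = 65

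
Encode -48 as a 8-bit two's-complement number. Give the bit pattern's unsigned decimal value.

48 in 8 bits: 00110000
Invert: 11001111
Add 1:  11010000 = 208
(Check: 2^8 - 48 = 256 - 48 = 208.)

208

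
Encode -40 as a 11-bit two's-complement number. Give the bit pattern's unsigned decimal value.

40 in 11 bits: 00000101000
Invert: 11111010111
Add 1:  11111011000 = 2008
(Check: 2^11 - 40 = 2048 - 40 = 2008.)

2008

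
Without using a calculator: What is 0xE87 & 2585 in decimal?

2561

0xE87 = 111010000111
2585 = 101000011001
AND → 101000000001 = 2561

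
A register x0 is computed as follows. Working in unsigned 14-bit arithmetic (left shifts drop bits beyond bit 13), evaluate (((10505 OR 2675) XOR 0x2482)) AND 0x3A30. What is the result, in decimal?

2608

10505 = 10100100001001
2675 = 00101001110011
→ OR → 10101101111011 = 11131
0x2482 = 10010010000010
→ XOR → 00111111111001 = 4089
0x3A30 = 11101000110000
→ AND → 00101000110000 = 2608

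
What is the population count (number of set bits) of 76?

3

76 = 1001100
Count the 1s: 1 + 1 + 1 = 3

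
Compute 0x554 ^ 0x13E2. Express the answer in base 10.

5814

0x554 = 0010101010100
0x13E2 = 1001111100010
XOR → 1011010110110 = 5814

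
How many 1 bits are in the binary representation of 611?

611 = 1001100011
Count the 1s: 1 + 1 + 1 + 1 + 1 = 5

5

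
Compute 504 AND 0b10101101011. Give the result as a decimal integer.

504 = 00111111000
b = 10101101011
AND → 00101101000 = 360

360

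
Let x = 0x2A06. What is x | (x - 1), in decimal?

10759

x = 10101000000110 = 10758
x - 1 = 10101000000101
OR    = 10101000000111 = 10759
(x | (x - 1) sets all bits below the lowest set bit.)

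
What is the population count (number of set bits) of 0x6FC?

8

0x6FC = 11011111100
Count the 1s: 1 + 1 + 1 + 1 + 1 + 1 + 1 + 1 = 8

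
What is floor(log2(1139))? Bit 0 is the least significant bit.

10

1139 = 10001110011
The topmost 1 is at position 10 (since 2^10 = 1024 ≤ 1139 < 2048).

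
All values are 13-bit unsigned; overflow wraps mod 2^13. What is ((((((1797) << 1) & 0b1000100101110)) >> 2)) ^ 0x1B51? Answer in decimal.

6995

1797 = 0011100000101
→ << 1 (mod 2^13) → 0111000001010 = 3594
0b1000100101110 = 1000100101110
→ & → 0000000001010 = 10
→ >> 2 → 0000000000010 = 2
0x1B51 = 1101101010001
→ ^ → 1101101010011 = 6995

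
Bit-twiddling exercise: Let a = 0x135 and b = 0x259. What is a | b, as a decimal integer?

893

0x135 = 0100110101
0x259 = 1001011001
 OR → 1101111101 = 893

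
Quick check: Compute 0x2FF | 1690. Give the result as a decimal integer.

0x2FF = 01011111111
1690 = 11010011010
 OR → 11011111111 = 1791

1791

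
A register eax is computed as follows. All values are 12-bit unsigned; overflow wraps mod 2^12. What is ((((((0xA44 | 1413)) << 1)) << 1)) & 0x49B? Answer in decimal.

1040

0xA44 = 101001000100
1413 = 010110000101
→ | → 111111000101 = 4037
→ << 1 (mod 2^12) → 111110001010 = 3978
→ << 1 (mod 2^12) → 111100010100 = 3860
0x49B = 010010011011
→ & → 010000010000 = 1040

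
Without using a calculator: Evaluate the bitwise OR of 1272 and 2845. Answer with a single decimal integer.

1272 = 010011111000
2845 = 101100011101
 OR → 111111111101 = 4093

4093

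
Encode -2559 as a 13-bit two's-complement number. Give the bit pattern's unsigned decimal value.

5633

2559 in 13 bits: 0100111111111
Invert: 1011000000000
Add 1:  1011000000001 = 5633
(Check: 2^13 - 2559 = 8192 - 2559 = 5633.)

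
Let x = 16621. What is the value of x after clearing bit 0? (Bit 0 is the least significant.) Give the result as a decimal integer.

x = 0100000011101101
bit 0 is currently 1; clear it via x & ~(1 << 0) = x & ~1
→ 0100000011101100 = 16620

16620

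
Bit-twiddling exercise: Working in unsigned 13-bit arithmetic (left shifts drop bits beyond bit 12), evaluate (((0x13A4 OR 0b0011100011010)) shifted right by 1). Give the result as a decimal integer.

0x13A4 = 1001110100100
0b0011100011010 = 0011100011010
→ OR → 1011110111110 = 6078
→ shifted right by 1 → 0101111011111 = 3039

3039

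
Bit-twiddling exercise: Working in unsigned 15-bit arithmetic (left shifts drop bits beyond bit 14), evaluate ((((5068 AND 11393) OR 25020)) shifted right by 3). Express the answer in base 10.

5068 = 001001111001100
11393 = 010110010000001
→ AND → 000000010000000 = 128
25020 = 110000110111100
→ OR → 110000110111100 = 25020
→ shifted right by 3 → 000110000110111 = 3127

3127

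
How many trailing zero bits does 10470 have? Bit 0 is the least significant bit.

10470 = 10100011100110
Trailing zeros: 1, so the lowest set bit is bit 1 (value 2).

1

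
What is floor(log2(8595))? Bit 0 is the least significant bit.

8595 = 10000110010011
The topmost 1 is at position 13 (since 2^13 = 8192 ≤ 8595 < 16384).

13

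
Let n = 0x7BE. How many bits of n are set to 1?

9

0x7BE = 11110111110
Count the 1s: 1 + 1 + 1 + 1 + 1 + 1 + 1 + 1 + 1 = 9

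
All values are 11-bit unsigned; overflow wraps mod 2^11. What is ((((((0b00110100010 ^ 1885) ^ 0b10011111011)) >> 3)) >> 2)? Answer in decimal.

0b00110100010 = 00110100010
1885 = 11101011101
→ ^ → 11011111111 = 1791
0b10011111011 = 10011111011
→ ^ → 01000000100 = 516
→ >> 3 → 00001000000 = 64
→ >> 2 → 00000010000 = 16

16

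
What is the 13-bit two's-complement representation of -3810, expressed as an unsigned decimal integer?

4382

3810 in 13 bits: 0111011100010
Invert: 1000100011101
Add 1:  1000100011110 = 4382
(Check: 2^13 - 3810 = 8192 - 3810 = 4382.)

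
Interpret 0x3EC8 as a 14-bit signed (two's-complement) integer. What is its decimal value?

-312

pattern = 11111011001000 (MSB is 1 ⇒ negative)
Invert: 00000100110111, add 1 → 00000100111000 = 312, so the value is -312.
(Equivalently: 16072 - 2^14 = 16072 - 16384 = -312.)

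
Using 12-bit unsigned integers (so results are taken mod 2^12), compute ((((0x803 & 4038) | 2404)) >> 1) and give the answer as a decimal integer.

1203

0x803 = 100000000011
4038 = 111111000110
→ & → 100000000010 = 2050
2404 = 100101100100
→ | → 100101100110 = 2406
→ >> 1 → 010010110011 = 1203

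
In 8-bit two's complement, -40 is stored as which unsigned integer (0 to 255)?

216

40 in 8 bits: 00101000
Invert: 11010111
Add 1:  11011000 = 216
(Check: 2^8 - 40 = 256 - 40 = 216.)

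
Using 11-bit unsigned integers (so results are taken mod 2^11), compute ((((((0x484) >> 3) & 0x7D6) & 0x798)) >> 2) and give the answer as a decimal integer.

36

0x484 = 10010000100
→ >> 3 → 00010010000 = 144
0x7D6 = 11111010110
→ & → 00010010000 = 144
0x798 = 11110011000
→ & → 00010010000 = 144
→ >> 2 → 00000100100 = 36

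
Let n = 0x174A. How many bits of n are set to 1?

7

0x174A = 1011101001010
Count the 1s: 1 + 1 + 1 + 1 + 1 + 1 + 1 = 7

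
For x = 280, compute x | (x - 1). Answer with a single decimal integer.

x = 100011000 = 280
x - 1 = 100010111
OR    = 100011111 = 287
(x | (x - 1) sets all bits below the lowest set bit.)

287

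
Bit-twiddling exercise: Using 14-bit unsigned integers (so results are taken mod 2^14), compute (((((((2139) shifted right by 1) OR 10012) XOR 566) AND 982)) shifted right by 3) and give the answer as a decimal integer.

32

2139 = 00100001011011
→ shifted right by 1 → 00010000101101 = 1069
10012 = 10011100011100
→ OR → 10011100111101 = 10045
566 = 00001000110110
→ XOR → 10010100001011 = 9483
982 = 00001111010110
→ AND → 00000100000010 = 258
→ shifted right by 3 → 00000000100000 = 32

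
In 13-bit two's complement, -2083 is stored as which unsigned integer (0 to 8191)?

2083 in 13 bits: 0100000100011
Invert: 1011111011100
Add 1:  1011111011101 = 6109
(Check: 2^13 - 2083 = 8192 - 2083 = 6109.)

6109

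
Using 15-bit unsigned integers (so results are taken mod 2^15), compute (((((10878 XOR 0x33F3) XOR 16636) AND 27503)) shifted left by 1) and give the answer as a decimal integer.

4802

10878 = 010101001111110
0x33F3 = 011001111110011
→ XOR → 001100110001101 = 6541
16636 = 100000011111100
→ XOR → 101100101110001 = 22897
27503 = 110101101101111
→ AND → 100100101100001 = 18785
→ shifted left by 1 (mod 2^15) → 001001011000010 = 4802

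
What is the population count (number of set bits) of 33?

33 = 100001
Count the 1s: 1 + 1 = 2

2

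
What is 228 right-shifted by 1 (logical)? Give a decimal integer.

114

228 = 11100100
shift right by 1 → 01110010 = 114
(equivalently, floor(228 / 2))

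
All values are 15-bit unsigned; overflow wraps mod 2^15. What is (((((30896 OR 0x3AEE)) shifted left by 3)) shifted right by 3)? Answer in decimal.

30896 = 111100010110000
0x3AEE = 011101011101110
→ OR → 111101011111110 = 31486
→ shifted left by 3 (mod 2^15) → 101011111110000 = 22512
→ shifted right by 3 → 000101011111110 = 2814

2814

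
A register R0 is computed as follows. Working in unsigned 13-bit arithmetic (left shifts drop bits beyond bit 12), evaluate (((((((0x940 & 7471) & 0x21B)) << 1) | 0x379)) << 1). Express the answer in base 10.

0x940 = 0100101000000
7471 = 1110100101111
→ & → 0100100000000 = 2304
0x21B = 0001000011011
→ & → 0000000000000 = 0
→ << 1 (mod 2^13) → 0000000000000 = 0
0x379 = 0001101111001
→ | → 0001101111001 = 889
→ << 1 (mod 2^13) → 0011011110010 = 1778

1778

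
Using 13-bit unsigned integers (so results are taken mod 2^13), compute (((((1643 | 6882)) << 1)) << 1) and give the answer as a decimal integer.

7084

1643 = 0011001101011
6882 = 1101011100010
→ | → 1111011101011 = 7915
→ << 1 (mod 2^13) → 1110111010110 = 7638
→ << 1 (mod 2^13) → 1101110101100 = 7084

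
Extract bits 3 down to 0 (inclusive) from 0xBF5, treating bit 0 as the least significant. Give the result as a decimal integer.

v = 0101111110101
Shift right by 0: 0101111110101
Mask low 4 bits: 0101 = 5

5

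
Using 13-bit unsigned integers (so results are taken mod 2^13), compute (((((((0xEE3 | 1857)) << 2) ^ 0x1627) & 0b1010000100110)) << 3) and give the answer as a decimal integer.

0xEE3 = 0111011100011
1857 = 0011101000001
→ | → 0111111100011 = 4067
→ << 2 (mod 2^13) → 1111110001100 = 8076
0x1627 = 1011000100111
→ ^ → 0100110101011 = 2475
0b1010000100110 = 1010000100110
→ & → 0000000100010 = 34
→ << 3 (mod 2^13) → 0000100010000 = 272

272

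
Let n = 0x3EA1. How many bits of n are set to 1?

0x3EA1 = 11111010100001
Count the 1s: 1 + 1 + 1 + 1 + 1 + 1 + 1 + 1 = 8

8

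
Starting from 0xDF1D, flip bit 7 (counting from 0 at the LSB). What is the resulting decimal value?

57245

x = 1101111100011101
bit 7 is currently 0; toggle it via x ^ (1 << 7) = x ^ 128
→ 1101111110011101 = 57245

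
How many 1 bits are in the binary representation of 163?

4

163 = 10100011
Count the 1s: 1 + 1 + 1 + 1 = 4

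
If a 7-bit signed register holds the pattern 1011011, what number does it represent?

pattern = 1011011 (MSB is 1 ⇒ negative)
Invert: 0100100, add 1 → 0100101 = 37, so the value is -37.
(Equivalently: 91 - 2^7 = 91 - 128 = -37.)

-37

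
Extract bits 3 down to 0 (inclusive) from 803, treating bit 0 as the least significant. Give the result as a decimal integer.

3

v = 001100100011
Shift right by 0: 001100100011
Mask low 4 bits: 0011 = 3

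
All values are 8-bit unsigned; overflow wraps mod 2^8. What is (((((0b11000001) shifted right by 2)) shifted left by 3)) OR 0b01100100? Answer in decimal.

0b11000001 = 11000001
→ shifted right by 2 → 00110000 = 48
→ shifted left by 3 (mod 2^8) → 10000000 = 128
0b01100100 = 01100100
→ OR → 11100100 = 228

228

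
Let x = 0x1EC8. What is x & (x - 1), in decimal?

7872

x = 1111011001000 = 7880
x - 1 = 1111011000111
AND   = 1111011000000 = 7872
(x & (x - 1) clears the lowest set bit of x.)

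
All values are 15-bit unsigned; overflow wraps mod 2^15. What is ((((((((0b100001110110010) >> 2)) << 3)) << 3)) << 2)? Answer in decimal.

27648

0b100001110110010 = 100001110110010
→ >> 2 → 001000011101100 = 4332
→ << 3 (mod 2^15) → 000011101100000 = 1888
→ << 3 (mod 2^15) → 011101100000000 = 15104
→ << 2 (mod 2^15) → 110110000000000 = 27648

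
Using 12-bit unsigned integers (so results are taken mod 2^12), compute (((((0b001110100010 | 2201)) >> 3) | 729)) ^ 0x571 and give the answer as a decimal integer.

1678

0b001110100010 = 001110100010
2201 = 100010011001
→ | → 101110111011 = 3003
→ >> 3 → 000101110111 = 375
729 = 001011011001
→ | → 001111111111 = 1023
0x571 = 010101110001
→ ^ → 011010001110 = 1678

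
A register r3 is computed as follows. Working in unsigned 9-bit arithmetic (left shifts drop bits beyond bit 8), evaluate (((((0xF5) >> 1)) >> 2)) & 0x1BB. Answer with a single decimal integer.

0xF5 = 011110101
→ >> 1 → 001111010 = 122
→ >> 2 → 000011110 = 30
0x1BB = 110111011
→ & → 000011010 = 26

26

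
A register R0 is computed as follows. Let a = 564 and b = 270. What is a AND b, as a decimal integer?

4

564 = 1000110100
270 = 0100001110
AND → 0000000100 = 4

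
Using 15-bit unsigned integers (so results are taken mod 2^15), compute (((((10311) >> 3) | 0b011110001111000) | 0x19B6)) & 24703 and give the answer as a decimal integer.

8318

10311 = 010100001000111
→ >> 3 → 000010100001000 = 1288
0b011110001111000 = 011110001111000
→ | → 011110101111000 = 15736
0x19B6 = 001100110110110
→ | → 011110111111110 = 15870
24703 = 110000001111111
→ & → 010000001111110 = 8318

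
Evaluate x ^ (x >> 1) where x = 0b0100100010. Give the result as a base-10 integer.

435

x = 100100010 = 290
x>>1 = 010010001
XOR  = 110110011 = 435
(x ^ (x >> 1) gives the standard binary-reflected Gray code of x.)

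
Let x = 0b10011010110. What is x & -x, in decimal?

2

x = 10011010110 = 1238
-x (two's complement) = …01100101010
AND   = 00000000010 = 2
(x & -x isolates the lowest set bit of x.)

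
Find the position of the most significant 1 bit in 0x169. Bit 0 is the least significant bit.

0x169 = 101101001
The topmost 1 is at position 8 (since 2^8 = 256 ≤ 361 < 512).

8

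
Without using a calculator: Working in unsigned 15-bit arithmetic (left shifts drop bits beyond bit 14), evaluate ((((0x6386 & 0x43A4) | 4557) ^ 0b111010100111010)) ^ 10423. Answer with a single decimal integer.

3648

0x6386 = 110001110000110
0x43A4 = 100001110100100
→ & → 100001110000100 = 17284
4557 = 001000111001101
→ | → 101001111001101 = 21453
0b111010100111010 = 111010100111010
→ ^ → 010011011110111 = 9975
10423 = 010100010110111
→ ^ → 000111001000000 = 3648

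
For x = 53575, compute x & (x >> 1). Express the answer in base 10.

x = 1101000101000111 = 53575
x>>1 = 0110100010100011
AND  = 0100000000000011 = 16387
(x & (x >> 1) has a 1 wherever x has two consecutive 1 bits.)

16387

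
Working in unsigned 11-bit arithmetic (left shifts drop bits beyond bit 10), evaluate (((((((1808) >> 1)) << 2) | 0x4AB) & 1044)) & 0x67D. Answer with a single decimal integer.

1808 = 11100010000
→ >> 1 → 01110001000 = 904
→ << 2 (mod 2^11) → 11000100000 = 1568
0x4AB = 10010101011
→ | → 11010101011 = 1707
1044 = 10000010100
→ & → 10000000000 = 1024
0x67D = 11001111101
→ & → 10000000000 = 1024

1024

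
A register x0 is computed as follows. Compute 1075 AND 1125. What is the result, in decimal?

1075 = 10000110011
1125 = 10001100101
AND → 10000100001 = 1057

1057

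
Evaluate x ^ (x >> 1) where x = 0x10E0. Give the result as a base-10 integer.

6288

x = 1000011100000 = 4320
x>>1 = 0100001110000
XOR  = 1100010010000 = 6288
(x ^ (x >> 1) gives the standard binary-reflected Gray code of x.)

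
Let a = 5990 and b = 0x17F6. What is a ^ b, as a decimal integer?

5990 = 1011101100110
0x17F6 = 1011111110110
XOR → 0000010010000 = 144

144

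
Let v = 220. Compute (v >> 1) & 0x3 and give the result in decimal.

2

v = 11011100
Shift right by 1: 1101110
Mask low 2 bits: 10 = 2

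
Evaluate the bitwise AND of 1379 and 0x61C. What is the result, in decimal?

1379 = 10101100011
0x61C = 11000011100
AND → 10000000000 = 1024

1024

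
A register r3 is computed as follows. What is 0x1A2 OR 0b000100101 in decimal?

0x1A2 = 110100010
b = 000100101
 OR → 110100111 = 423

423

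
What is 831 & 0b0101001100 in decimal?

268

831 = 1100111111
b = 0101001100
AND → 0100001100 = 268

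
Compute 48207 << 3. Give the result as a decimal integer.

48207 = 0001011110001001111
shift left by 3 → 1011110001001111000 = 385656
(equivalently, 48207 × 2^3 = 48207 × 8)

385656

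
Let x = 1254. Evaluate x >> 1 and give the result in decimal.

627

1254 = 10011100110
shift right by 1 → 01001110011 = 627
(equivalently, floor(1254 / 2))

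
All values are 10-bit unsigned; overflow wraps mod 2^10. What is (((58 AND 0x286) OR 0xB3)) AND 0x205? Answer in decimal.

1

58 = 0000111010
0x286 = 1010000110
→ AND → 0000000010 = 2
0xB3 = 0010110011
→ OR → 0010110011 = 179
0x205 = 1000000101
→ AND → 0000000001 = 1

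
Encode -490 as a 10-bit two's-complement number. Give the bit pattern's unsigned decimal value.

490 in 10 bits: 0111101010
Invert: 1000010101
Add 1:  1000010110 = 534
(Check: 2^10 - 490 = 1024 - 490 = 534.)

534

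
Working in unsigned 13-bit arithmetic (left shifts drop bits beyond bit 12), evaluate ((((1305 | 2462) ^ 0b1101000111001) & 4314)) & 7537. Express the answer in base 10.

4096

1305 = 0010100011001
2462 = 0100110011110
→ | → 0110110011111 = 3487
0b1101000111001 = 1101000111001
→ ^ → 1011110100110 = 6054
4314 = 1000011011010
→ & → 1000010000010 = 4226
7537 = 1110101110001
→ & → 1000000000000 = 4096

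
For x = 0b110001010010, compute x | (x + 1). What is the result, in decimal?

3155

x = 110001010010 = 3154
x + 1 = 110001010011
OR    = 110001010011 = 3155
(x | (x + 1) sets the lowest cleared bit.)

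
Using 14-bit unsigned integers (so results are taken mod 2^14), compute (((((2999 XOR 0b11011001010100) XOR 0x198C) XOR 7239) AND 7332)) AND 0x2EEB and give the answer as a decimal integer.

2999 = 00101110110111
0b11011001010100 = 11011001010100
→ XOR → 11110111100011 = 15843
0x198C = 01100110001100
→ XOR → 10010001101111 = 9327
7239 = 01110001000111
→ XOR → 11100000101000 = 14376
7332 = 01110010100100
→ AND → 01100000100000 = 6176
0x2EEB = 10111011101011
→ AND → 00100000100000 = 2080

2080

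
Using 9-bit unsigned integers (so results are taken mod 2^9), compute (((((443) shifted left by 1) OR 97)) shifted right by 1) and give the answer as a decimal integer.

187

443 = 110111011
→ shifted left by 1 (mod 2^9) → 101110110 = 374
97 = 001100001
→ OR → 101110111 = 375
→ shifted right by 1 → 010111011 = 187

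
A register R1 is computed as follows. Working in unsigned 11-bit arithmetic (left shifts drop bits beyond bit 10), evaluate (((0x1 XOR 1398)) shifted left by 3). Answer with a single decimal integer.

0x1 = 00000000001
1398 = 10101110110
→ XOR → 10101110111 = 1399
→ shifted left by 3 (mod 2^11) → 01110111000 = 952

952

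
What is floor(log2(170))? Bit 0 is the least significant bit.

7

170 = 10101010
The topmost 1 is at position 7 (since 2^7 = 128 ≤ 170 < 256).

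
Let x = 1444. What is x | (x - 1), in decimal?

1447

x = 10110100100 = 1444
x - 1 = 10110100011
OR    = 10110100111 = 1447
(x | (x - 1) sets all bits below the lowest set bit.)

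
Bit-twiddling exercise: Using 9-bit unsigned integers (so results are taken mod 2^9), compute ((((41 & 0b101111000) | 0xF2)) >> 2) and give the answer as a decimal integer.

41 = 000101001
0b101111000 = 101111000
→ & → 000101000 = 40
0xF2 = 011110010
→ | → 011111010 = 250
→ >> 2 → 000111110 = 62

62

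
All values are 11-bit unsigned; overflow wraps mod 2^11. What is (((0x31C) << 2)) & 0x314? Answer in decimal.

0x31C = 01100011100
→ << 2 (mod 2^11) → 10001110000 = 1136
0x314 = 01100010100
→ & → 00000010000 = 16

16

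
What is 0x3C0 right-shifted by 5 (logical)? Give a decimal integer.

30

0x3C0 = 1111000000
shift right by 5 → 0000011110 = 30
(equivalently, floor(960 / 32))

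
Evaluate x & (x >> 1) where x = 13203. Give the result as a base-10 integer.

x = 11001110010011 = 13203
x>>1 = 01100111001001
AND  = 01000110000001 = 4481
(x & (x >> 1) has a 1 wherever x has two consecutive 1 bits.)

4481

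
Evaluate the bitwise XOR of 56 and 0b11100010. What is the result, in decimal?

218

56 = 00111000
b = 11100010
XOR → 11011010 = 218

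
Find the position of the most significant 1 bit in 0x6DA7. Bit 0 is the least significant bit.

14

0x6DA7 = 110110110100111
The topmost 1 is at position 14 (since 2^14 = 16384 ≤ 28071 < 32768).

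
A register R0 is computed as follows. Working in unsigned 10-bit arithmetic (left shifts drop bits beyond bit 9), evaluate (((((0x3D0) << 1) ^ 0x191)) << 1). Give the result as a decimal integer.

0x3D0 = 1111010000
→ << 1 (mod 2^10) → 1110100000 = 928
0x191 = 0110010001
→ ^ → 1000110001 = 561
→ << 1 (mod 2^10) → 0001100010 = 98

98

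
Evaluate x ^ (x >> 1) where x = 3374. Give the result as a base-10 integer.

3001

x = 110100101110 = 3374
x>>1 = 011010010111
XOR  = 101110111001 = 3001
(x ^ (x >> 1) gives the standard binary-reflected Gray code of x.)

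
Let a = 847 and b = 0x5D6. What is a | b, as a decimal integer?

2015

847 = 01101001111
0x5D6 = 10111010110
 OR → 11111011111 = 2015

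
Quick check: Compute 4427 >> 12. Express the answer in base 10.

1

4427 = 1000101001011
shift right by 12 → 0000000000001 = 1
(equivalently, floor(4427 / 4096))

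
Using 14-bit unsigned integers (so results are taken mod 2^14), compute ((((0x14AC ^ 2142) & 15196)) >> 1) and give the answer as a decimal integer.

3112

0x14AC = 01010010101100
2142 = 00100001011110
→ ^ → 01110011110010 = 7410
15196 = 11101101011100
→ & → 01100001010000 = 6224
→ >> 1 → 00110000101000 = 3112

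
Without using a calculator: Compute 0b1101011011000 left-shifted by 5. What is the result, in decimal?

x = 000001101011011000
shift left by 5 → 110101101100000000 = 219904
(equivalently, 6872 × 2^5 = 6872 × 32)

219904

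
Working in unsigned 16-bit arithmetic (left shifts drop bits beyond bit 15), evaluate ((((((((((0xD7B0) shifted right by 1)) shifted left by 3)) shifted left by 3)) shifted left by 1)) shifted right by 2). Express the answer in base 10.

15104

0xD7B0 = 1101011110110000
→ shifted right by 1 → 0110101111011000 = 27608
→ shifted left by 3 (mod 2^16) → 0101111011000000 = 24256
→ shifted left by 3 (mod 2^16) → 1111011000000000 = 62976
→ shifted left by 1 (mod 2^16) → 1110110000000000 = 60416
→ shifted right by 2 → 0011101100000000 = 15104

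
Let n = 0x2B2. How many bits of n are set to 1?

5

0x2B2 = 1010110010
Count the 1s: 1 + 1 + 1 + 1 + 1 = 5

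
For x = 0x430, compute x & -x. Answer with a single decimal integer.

x = 10000110000 = 1072
-x (two's complement) = …01111010000
AND   = 00000010000 = 16
(x & -x isolates the lowest set bit of x.)

16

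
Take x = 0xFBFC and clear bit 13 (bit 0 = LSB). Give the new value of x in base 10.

56316

x = 1111101111111100
bit 13 is currently 1; clear it via x & ~(1 << 13) = x & ~8192
→ 1101101111111100 = 56316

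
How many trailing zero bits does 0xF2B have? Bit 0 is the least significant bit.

0

0xF2B = 111100101011
Trailing zeros: 0, so the lowest set bit is bit 0 (value 1).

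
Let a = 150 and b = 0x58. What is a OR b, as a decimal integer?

222

150 = 10010110
0x58 = 01011000
 OR → 11011110 = 222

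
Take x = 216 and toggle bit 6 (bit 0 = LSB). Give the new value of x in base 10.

x = 00011011000
bit 6 is currently 1; toggle it via x ^ (1 << 6) = x ^ 64
→ 00010011000 = 152

152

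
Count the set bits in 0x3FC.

8

0x3FC = 1111111100
Count the 1s: 1 + 1 + 1 + 1 + 1 + 1 + 1 + 1 = 8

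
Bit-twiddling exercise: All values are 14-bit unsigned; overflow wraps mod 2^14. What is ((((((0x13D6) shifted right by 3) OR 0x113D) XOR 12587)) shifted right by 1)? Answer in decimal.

4394

0x13D6 = 01001111010110
→ shifted right by 3 → 00001001111010 = 634
0x113D = 01000100111101
→ OR → 01001101111111 = 4991
12587 = 11000100101011
→ XOR → 10001001010100 = 8788
→ shifted right by 1 → 01000100101010 = 4394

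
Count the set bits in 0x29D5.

0x29D5 = 10100111010101
Count the 1s: 1 + 1 + 1 + 1 + 1 + 1 + 1 + 1 = 8

8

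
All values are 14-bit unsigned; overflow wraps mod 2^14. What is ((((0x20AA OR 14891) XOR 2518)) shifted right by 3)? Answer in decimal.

1647

0x20AA = 10000010101010
14891 = 11101000101011
→ OR → 11101010101011 = 15019
2518 = 00100111010110
→ XOR → 11001101111101 = 13181
→ shifted right by 3 → 00011001101111 = 1647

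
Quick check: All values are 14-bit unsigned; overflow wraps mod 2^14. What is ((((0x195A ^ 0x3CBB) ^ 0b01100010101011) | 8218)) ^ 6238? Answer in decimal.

0x195A = 01100101011010
0x3CBB = 11110010111011
→ ^ → 10010111100001 = 9697
0b01100010101011 = 01100010101011
→ ^ → 11110101001010 = 15690
8218 = 10000000011010
→ | → 11110101011010 = 15706
6238 = 01100001011110
→ ^ → 10010100000100 = 9476

9476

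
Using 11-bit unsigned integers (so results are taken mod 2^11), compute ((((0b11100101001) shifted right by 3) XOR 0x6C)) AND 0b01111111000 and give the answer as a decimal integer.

136

0b11100101001 = 11100101001
→ shifted right by 3 → 00011100101 = 229
0x6C = 00001101100
→ XOR → 00010001001 = 137
0b01111111000 = 01111111000
→ AND → 00010001000 = 136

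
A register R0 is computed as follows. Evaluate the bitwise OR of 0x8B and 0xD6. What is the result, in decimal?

223

0x8B = 10001011
0xD6 = 11010110
 OR → 11011111 = 223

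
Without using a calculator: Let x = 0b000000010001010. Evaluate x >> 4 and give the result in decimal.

8

x = 10001010
shift right by 4 → 00001000 = 8
(equivalently, floor(138 / 16))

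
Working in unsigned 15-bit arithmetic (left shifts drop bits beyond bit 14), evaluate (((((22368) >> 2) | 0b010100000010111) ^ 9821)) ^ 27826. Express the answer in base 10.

22368 = 101011101100000
→ >> 2 → 001010111011000 = 5592
0b010100000010111 = 010100000010111
→ | → 011110111011111 = 15839
9821 = 010011001011101
→ ^ → 001101110000010 = 7042
27826 = 110110010110010
→ ^ → 111011100110000 = 30512

30512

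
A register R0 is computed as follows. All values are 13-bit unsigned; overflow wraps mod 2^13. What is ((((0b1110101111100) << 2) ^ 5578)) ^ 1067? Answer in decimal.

0b1110101111100 = 1110101111100
→ << 2 (mod 2^13) → 1010111110000 = 5616
5578 = 1010111001010
→ ^ → 0000000111010 = 58
1067 = 0010000101011
→ ^ → 0010000010001 = 1041

1041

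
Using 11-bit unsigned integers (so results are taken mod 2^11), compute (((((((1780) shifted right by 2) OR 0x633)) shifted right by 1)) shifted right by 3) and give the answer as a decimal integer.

1780 = 11011110100
→ shifted right by 2 → 00110111101 = 445
0x633 = 11000110011
→ OR → 11110111111 = 1983
→ shifted right by 1 → 01111011111 = 991
→ shifted right by 3 → 00001111011 = 123

123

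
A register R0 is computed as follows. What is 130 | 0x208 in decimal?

130 = 0010000010
0x208 = 1000001000
 OR → 1010001010 = 650

650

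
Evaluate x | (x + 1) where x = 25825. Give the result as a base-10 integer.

x = 110010011100001 = 25825
x + 1 = 110010011100010
OR    = 110010011100011 = 25827
(x | (x + 1) sets the lowest cleared bit.)

25827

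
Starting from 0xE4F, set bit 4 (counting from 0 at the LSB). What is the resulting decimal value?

3679

x = 111001001111
bit 4 is currently 0; set it via x | (1 << 4) = x | 16
→ 111001011111 = 3679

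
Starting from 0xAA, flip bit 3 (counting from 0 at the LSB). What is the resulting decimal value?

x = 10101010
bit 3 is currently 1; toggle it via x ^ (1 << 3) = x ^ 8
→ 10100010 = 162

162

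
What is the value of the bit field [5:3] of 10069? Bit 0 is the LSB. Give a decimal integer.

2

v = 10011101010101
Shift right by 3: 10011101010
Mask low 3 bits: 010 = 2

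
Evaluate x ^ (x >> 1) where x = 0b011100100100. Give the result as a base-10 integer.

1206

x = 11100100100 = 1828
x>>1 = 01110010010
XOR  = 10010110110 = 1206
(x ^ (x >> 1) gives the standard binary-reflected Gray code of x.)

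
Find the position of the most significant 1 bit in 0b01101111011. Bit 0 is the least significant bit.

9

0b01101111011 = 1101111011
The topmost 1 is at position 9 (since 2^9 = 512 ≤ 891 < 1024).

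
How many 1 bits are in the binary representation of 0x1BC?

0x1BC = 110111100
Count the 1s: 1 + 1 + 1 + 1 + 1 + 1 = 6

6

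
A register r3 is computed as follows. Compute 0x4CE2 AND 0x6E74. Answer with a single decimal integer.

0x4CE2 = 100110011100010
0x6E74 = 110111001110100
AND → 100110001100000 = 19552

19552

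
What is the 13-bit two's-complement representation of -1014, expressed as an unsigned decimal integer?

7178

1014 in 13 bits: 0001111110110
Invert: 1110000001001
Add 1:  1110000001010 = 7178
(Check: 2^13 - 1014 = 8192 - 1014 = 7178.)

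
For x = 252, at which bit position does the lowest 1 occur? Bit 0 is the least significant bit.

2

252 = 11111100
Trailing zeros: 2, so the lowest set bit is bit 2 (value 4).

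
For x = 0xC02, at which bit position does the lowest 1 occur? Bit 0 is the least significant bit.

1

0xC02 = 110000000010
Trailing zeros: 1, so the lowest set bit is bit 1 (value 2).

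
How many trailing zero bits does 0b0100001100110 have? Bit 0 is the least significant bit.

0b0100001100110 = 100001100110
Trailing zeros: 1, so the lowest set bit is bit 1 (value 2).

1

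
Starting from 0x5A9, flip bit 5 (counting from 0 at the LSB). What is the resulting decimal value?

x = 00010110101001
bit 5 is currently 1; toggle it via x ^ (1 << 5) = x ^ 32
→ 00010110001001 = 1417

1417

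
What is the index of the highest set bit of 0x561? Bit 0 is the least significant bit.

0x561 = 10101100001
The topmost 1 is at position 10 (since 2^10 = 1024 ≤ 1377 < 2048).

10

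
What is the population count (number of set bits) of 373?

6

373 = 101110101
Count the 1s: 1 + 1 + 1 + 1 + 1 + 1 = 6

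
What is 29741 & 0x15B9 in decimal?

29741 = 111010000101101
0x15B9 = 001010110111001
AND → 001010000101001 = 5161

5161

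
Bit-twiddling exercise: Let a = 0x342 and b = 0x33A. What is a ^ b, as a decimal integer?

120

0x342 = 1101000010
0x33A = 1100111010
XOR → 0001111000 = 120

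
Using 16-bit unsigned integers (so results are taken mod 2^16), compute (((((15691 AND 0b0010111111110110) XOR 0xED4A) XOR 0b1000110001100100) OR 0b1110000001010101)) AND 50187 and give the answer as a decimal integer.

15691 = 0011110101001011
0b0010111111110110 = 0010111111110110
→ AND → 0010110101000010 = 11586
0xED4A = 1110110101001010
→ XOR → 1100000000001000 = 49160
0b1000110001100100 = 1000110001100100
→ XOR → 0100110001101100 = 19564
0b1110000001010101 = 1110000001010101
→ OR → 1110110001111101 = 60541
50187 = 1100010000001011
→ AND → 1100010000001001 = 50185

50185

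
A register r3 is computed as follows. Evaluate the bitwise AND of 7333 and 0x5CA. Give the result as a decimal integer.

7333 = 1110010100101
0x5CA = 0010111001010
AND → 0010010000000 = 1152

1152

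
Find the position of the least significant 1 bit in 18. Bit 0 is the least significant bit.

1

18 = 10010
Trailing zeros: 1, so the lowest set bit is bit 1 (value 2).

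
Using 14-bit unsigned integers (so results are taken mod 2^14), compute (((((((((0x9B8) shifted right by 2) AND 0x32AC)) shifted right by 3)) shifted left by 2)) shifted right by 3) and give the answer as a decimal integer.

0x9B8 = 00100110111000
→ shifted right by 2 → 00001001101110 = 622
0x32AC = 11001010101100
→ AND → 00001000101100 = 556
→ shifted right by 3 → 00000001000101 = 69
→ shifted left by 2 (mod 2^14) → 00000100010100 = 276
→ shifted right by 3 → 00000000100010 = 34

34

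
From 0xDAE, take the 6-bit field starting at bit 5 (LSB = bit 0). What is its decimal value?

45

v = 110110101110
Shift right by 5: 1101101
Mask low 6 bits: 101101 = 45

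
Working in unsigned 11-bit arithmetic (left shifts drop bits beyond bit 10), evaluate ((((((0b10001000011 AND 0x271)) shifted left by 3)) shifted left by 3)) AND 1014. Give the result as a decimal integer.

0b10001000011 = 10001000011
0x271 = 01001110001
→ AND → 00001000001 = 65
→ shifted left by 3 (mod 2^11) → 01000001000 = 520
→ shifted left by 3 (mod 2^11) → 00001000000 = 64
1014 = 01111110110
→ AND → 00001000000 = 64

64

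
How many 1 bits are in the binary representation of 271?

5

271 = 100001111
Count the 1s: 1 + 1 + 1 + 1 + 1 = 5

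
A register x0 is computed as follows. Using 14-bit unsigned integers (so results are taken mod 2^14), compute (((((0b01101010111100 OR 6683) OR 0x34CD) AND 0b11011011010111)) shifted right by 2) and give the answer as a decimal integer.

3509

0b01101010111100 = 01101010111100
6683 = 01101000011011
→ OR → 01101010111111 = 6847
0x34CD = 11010011001101
→ OR → 11111011111111 = 16127
0b11011011010111 = 11011011010111
→ AND → 11011011010111 = 14039
→ shifted right by 2 → 00110110110101 = 3509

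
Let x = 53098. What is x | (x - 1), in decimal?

53099

x = 1100111101101010 = 53098
x - 1 = 1100111101101001
OR    = 1100111101101011 = 53099
(x | (x - 1) sets all bits below the lowest set bit.)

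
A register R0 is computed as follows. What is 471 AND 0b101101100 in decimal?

324

471 = 111010111
b = 101101100
AND → 101000100 = 324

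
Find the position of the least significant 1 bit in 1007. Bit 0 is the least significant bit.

0

1007 = 1111101111
Trailing zeros: 0, so the lowest set bit is bit 0 (value 1).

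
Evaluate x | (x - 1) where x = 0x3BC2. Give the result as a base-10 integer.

15299

x = 11101111000010 = 15298
x - 1 = 11101111000001
OR    = 11101111000011 = 15299
(x | (x - 1) sets all bits below the lowest set bit.)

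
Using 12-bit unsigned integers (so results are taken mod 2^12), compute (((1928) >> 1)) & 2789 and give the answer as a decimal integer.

1928 = 011110001000
→ >> 1 → 001111000100 = 964
2789 = 101011100101
→ & → 001011000100 = 708

708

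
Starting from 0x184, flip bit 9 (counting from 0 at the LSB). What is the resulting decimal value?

900

x = 0110000100
bit 9 is currently 0; toggle it via x ^ (1 << 9) = x ^ 512
→ 1110000100 = 900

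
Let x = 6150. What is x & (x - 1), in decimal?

6148

x = 1100000000110 = 6150
x - 1 = 1100000000101
AND   = 1100000000100 = 6148
(x & (x - 1) clears the lowest set bit of x.)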